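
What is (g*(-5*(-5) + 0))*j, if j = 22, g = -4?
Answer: -2200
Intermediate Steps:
(g*(-5*(-5) + 0))*j = -4*(-5*(-5) + 0)*22 = -4*(25 + 0)*22 = -4*25*22 = -100*22 = -2200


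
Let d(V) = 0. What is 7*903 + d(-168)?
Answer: 6321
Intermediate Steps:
7*903 + d(-168) = 7*903 + 0 = 6321 + 0 = 6321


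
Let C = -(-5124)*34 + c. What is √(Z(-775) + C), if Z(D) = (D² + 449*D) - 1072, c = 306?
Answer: 10*√4261 ≈ 652.76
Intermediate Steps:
Z(D) = -1072 + D² + 449*D
C = 174522 (C = -(-5124)*34 + 306 = -854*(-204) + 306 = 174216 + 306 = 174522)
√(Z(-775) + C) = √((-1072 + (-775)² + 449*(-775)) + 174522) = √((-1072 + 600625 - 347975) + 174522) = √(251578 + 174522) = √426100 = 10*√4261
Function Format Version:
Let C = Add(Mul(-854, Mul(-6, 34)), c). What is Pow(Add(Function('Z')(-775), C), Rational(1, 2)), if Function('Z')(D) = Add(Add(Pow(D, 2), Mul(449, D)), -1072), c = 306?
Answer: Mul(10, Pow(4261, Rational(1, 2))) ≈ 652.76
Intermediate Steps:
Function('Z')(D) = Add(-1072, Pow(D, 2), Mul(449, D))
C = 174522 (C = Add(Mul(-854, Mul(-6, 34)), 306) = Add(Mul(-854, -204), 306) = Add(174216, 306) = 174522)
Pow(Add(Function('Z')(-775), C), Rational(1, 2)) = Pow(Add(Add(-1072, Pow(-775, 2), Mul(449, -775)), 174522), Rational(1, 2)) = Pow(Add(Add(-1072, 600625, -347975), 174522), Rational(1, 2)) = Pow(Add(251578, 174522), Rational(1, 2)) = Pow(426100, Rational(1, 2)) = Mul(10, Pow(4261, Rational(1, 2)))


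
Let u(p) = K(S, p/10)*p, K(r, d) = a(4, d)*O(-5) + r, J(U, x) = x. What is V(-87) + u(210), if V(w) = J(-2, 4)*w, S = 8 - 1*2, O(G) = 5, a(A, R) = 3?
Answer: 4062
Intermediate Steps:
S = 6 (S = 8 - 2 = 6)
K(r, d) = 15 + r (K(r, d) = 3*5 + r = 15 + r)
u(p) = 21*p (u(p) = (15 + 6)*p = 21*p)
V(w) = 4*w
V(-87) + u(210) = 4*(-87) + 21*210 = -348 + 4410 = 4062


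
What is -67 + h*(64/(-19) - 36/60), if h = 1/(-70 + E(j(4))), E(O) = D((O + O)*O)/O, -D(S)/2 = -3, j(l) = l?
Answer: -871251/13015 ≈ -66.942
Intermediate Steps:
D(S) = 6 (D(S) = -2*(-3) = 6)
E(O) = 6/O
h = -2/137 (h = 1/(-70 + 6/4) = 1/(-70 + 6*(¼)) = 1/(-70 + 3/2) = 1/(-137/2) = -2/137 ≈ -0.014599)
-67 + h*(64/(-19) - 36/60) = -67 - 2*(64/(-19) - 36/60)/137 = -67 - 2*(64*(-1/19) - 36*1/60)/137 = -67 - 2*(-64/19 - ⅗)/137 = -67 - 2/137*(-377/95) = -67 + 754/13015 = -871251/13015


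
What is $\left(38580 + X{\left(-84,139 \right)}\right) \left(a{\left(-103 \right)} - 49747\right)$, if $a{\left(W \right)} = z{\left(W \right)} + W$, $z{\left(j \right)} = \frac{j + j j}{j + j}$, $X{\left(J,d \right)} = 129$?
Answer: $-1931617809$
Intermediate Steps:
$z{\left(j \right)} = \frac{j + j^{2}}{2 j}$
$a{\left(W \right)} = \frac{1}{2} + \frac{3 W}{2}$ ($a{\left(W \right)} = \left(\frac{1}{2} + \frac{W}{2}\right) + W = \frac{1}{2} + \frac{3 W}{2}$)
$\left(38580 + X{\left(-84,139 \right)}\right) \left(a{\left(-103 \right)} - 49747\right) = \left(38580 + 129\right) \left(\left(\frac{1}{2} + \frac{3}{2} \left(-103\right)\right) - 49747\right) = 38709 \left(\left(\frac{1}{2} - \frac{309}{2}\right) - 49747\right) = 38709 \left(-154 - 49747\right) = 38709 \left(-49901\right) = -1931617809$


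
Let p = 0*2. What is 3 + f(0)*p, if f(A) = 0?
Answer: 3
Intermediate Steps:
p = 0
3 + f(0)*p = 3 + 0*0 = 3 + 0 = 3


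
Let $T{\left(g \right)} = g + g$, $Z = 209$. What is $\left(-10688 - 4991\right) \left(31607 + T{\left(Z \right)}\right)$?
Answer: $-502119975$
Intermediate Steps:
$T{\left(g \right)} = 2 g$
$\left(-10688 - 4991\right) \left(31607 + T{\left(Z \right)}\right) = \left(-10688 - 4991\right) \left(31607 + 2 \cdot 209\right) = - 15679 \left(31607 + 418\right) = \left(-15679\right) 32025 = -502119975$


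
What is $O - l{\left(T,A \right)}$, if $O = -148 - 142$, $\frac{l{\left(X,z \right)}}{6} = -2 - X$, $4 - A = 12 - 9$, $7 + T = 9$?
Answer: $-266$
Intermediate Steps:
$T = 2$ ($T = -7 + 9 = 2$)
$A = 1$ ($A = 4 - \left(12 - 9\right) = 4 - 3 = 1$)
$l{\left(X,z \right)} = -12 - 6 X$ ($l{\left(X,z \right)} = 6 \left(-2 - X\right) = -12 - 6 X$)
$O = -290$
$O - l{\left(T,A \right)} = -290 - \left(-12 - 12\right) = -290 - -24 = -290 + 24 = -266$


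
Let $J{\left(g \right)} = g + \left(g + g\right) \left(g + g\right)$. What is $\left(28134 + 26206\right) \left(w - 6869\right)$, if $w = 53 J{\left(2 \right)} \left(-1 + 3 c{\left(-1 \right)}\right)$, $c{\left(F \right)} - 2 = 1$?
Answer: $41461420$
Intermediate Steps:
$c{\left(F \right)} = 3$ ($c{\left(F \right)} = 2 + 1 = 3$)
$J{\left(g \right)} = g + 4 g^{2}$ ($J{\left(g \right)} = g + 2 g 2 g = g + 4 g^{2}$)
$w = 7632$ ($w = 53 \cdot 2 \left(1 + 4 \cdot 2\right) \left(-1 + 3 \cdot 3\right) = 53 \cdot 2 \left(1 + 8\right) \left(-1 + 9\right) = 53 \cdot 2 \cdot 9 \cdot 8 = 53 \cdot 18 \cdot 8 = 53 \cdot 144 = 7632$)
$\left(28134 + 26206\right) \left(w - 6869\right) = \left(28134 + 26206\right) \left(7632 - 6869\right) = 54340 \cdot 763 = 41461420$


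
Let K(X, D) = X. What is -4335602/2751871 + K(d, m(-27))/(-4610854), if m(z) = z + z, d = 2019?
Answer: -19996383851657/12688475407834 ≈ -1.5759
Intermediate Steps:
m(z) = 2*z
-4335602/2751871 + K(d, m(-27))/(-4610854) = -4335602/2751871 + 2019/(-4610854) = -4335602*1/2751871 + 2019*(-1/4610854) = -4335602/2751871 - 2019/4610854 = -19996383851657/12688475407834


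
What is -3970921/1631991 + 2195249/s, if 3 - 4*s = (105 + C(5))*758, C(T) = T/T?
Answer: -14649550090781/131122316895 ≈ -111.72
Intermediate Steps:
C(T) = 1
s = -80345/4 (s = 3/4 - (105 + 1)*758/4 = 3/4 - 53*758/2 = 3/4 - 1/4*80348 = 3/4 - 20087 = -80345/4 ≈ -20086.)
-3970921/1631991 + 2195249/s = -3970921/1631991 + 2195249/(-80345/4) = -3970921*1/1631991 + 2195249*(-4/80345) = -3970921/1631991 - 8780996/80345 = -14649550090781/131122316895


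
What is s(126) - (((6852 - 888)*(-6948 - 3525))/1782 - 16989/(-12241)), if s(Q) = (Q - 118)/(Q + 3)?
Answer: 1826438943053/52109937 ≈ 35050.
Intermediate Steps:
s(Q) = (-118 + Q)/(3 + Q)
s(126) - (((6852 - 888)*(-6948 - 3525))/1782 - 16989/(-12241)) = (-118 + 126)/(3 + 126) - (((6852 - 888)*(-6948 - 3525))/1782 - 16989/(-12241)) = 8/129 - ((5964*(-10473))*(1/1782) - 16989*(-1/12241)) = (1/129)*8 - (-62460972*1/1782 + 16989/12241) = 8/129 - (-3470054/99 + 16989/12241) = 8/129 - 1*(-42475249103/1211859) = 8/129 + 42475249103/1211859 = 1826438943053/52109937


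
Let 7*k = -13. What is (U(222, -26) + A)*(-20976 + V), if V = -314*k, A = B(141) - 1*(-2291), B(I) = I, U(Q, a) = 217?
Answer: -378144750/7 ≈ -5.4021e+7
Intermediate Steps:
k = -13/7 (k = (1/7)*(-13) = -13/7 ≈ -1.8571)
A = 2432 (A = 141 - 1*(-2291) = 141 + 2291 = 2432)
V = 4082/7 (V = -314*(-13/7) = 4082/7 ≈ 583.14)
(U(222, -26) + A)*(-20976 + V) = (217 + 2432)*(-20976 + 4082/7) = 2649*(-142750/7) = -378144750/7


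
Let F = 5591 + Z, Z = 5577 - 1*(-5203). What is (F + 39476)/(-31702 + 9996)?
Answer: -55847/21706 ≈ -2.5729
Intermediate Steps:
Z = 10780 (Z = 5577 + 5203 = 10780)
F = 16371 (F = 5591 + 10780 = 16371)
(F + 39476)/(-31702 + 9996) = (16371 + 39476)/(-31702 + 9996) = 55847/(-21706) = 55847*(-1/21706) = -55847/21706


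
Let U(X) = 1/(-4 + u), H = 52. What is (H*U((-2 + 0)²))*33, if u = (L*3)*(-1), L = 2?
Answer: -858/5 ≈ -171.60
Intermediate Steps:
u = -6 (u = (2*3)*(-1) = 6*(-1) = -6)
U(X) = -⅒ (U(X) = 1/(-4 - 6) = 1/(-10) = -⅒)
(H*U((-2 + 0)²))*33 = (52*(-⅒))*33 = -26/5*33 = -858/5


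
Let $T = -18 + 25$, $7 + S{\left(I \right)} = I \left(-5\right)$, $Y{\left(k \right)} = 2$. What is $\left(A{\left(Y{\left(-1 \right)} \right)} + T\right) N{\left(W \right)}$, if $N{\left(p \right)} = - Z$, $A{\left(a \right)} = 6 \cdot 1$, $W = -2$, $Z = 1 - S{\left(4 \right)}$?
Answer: $-364$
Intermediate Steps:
$S{\left(I \right)} = -7 - 5 I$ ($S{\left(I \right)} = -7 + I \left(-5\right) = -7 - 5 I$)
$T = 7$
$Z = 28$ ($Z = 1 - \left(-7 - 20\right) = 1 - -27 = 1 + 27 = 28$)
$A{\left(a \right)} = 6$
$N{\left(p \right)} = -28$ ($N{\left(p \right)} = \left(-1\right) 28 = -28$)
$\left(A{\left(Y{\left(-1 \right)} \right)} + T\right) N{\left(W \right)} = \left(6 + 7\right) \left(-28\right) = 13 \left(-28\right) = -364$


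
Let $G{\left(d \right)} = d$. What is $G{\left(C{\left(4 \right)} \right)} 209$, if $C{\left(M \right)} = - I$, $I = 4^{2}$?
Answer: $-3344$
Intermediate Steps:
$I = 16$
$C{\left(M \right)} = -16$ ($C{\left(M \right)} = \left(-1\right) 16 = -16$)
$G{\left(C{\left(4 \right)} \right)} 209 = \left(-16\right) 209 = -3344$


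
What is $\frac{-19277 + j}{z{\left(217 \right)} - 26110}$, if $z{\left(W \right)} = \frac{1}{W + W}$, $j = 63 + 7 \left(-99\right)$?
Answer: $\frac{8639638}{11331739} \approx 0.76243$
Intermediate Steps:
$j = -630$ ($j = 63 - 693 = -630$)
$z{\left(W \right)} = \frac{1}{2 W}$
$\frac{-19277 + j}{z{\left(217 \right)} - 26110} = \frac{-19277 - 630}{\frac{1}{2 \cdot 217} - 26110} = - \frac{19907}{\frac{1}{2} \cdot \frac{1}{217} - 26110} = - \frac{19907}{\frac{1}{434} - 26110} = - \frac{19907}{- \frac{11331739}{434}} = \left(-19907\right) \left(- \frac{434}{11331739}\right) = \frac{8639638}{11331739}$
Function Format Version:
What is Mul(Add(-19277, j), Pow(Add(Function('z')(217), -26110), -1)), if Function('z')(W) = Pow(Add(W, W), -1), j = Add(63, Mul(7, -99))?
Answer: Rational(8639638, 11331739) ≈ 0.76243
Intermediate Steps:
j = -630 (j = Add(63, -693) = -630)
Function('z')(W) = Mul(Rational(1, 2), Pow(W, -1)) (Function('z')(W) = Pow(Mul(2, W), -1) = Mul(Rational(1, 2), Pow(W, -1)))
Mul(Add(-19277, j), Pow(Add(Function('z')(217), -26110), -1)) = Mul(Add(-19277, -630), Pow(Add(Mul(Rational(1, 2), Pow(217, -1)), -26110), -1)) = Mul(-19907, Pow(Add(Mul(Rational(1, 2), Rational(1, 217)), -26110), -1)) = Mul(-19907, Pow(Add(Rational(1, 434), -26110), -1)) = Mul(-19907, Pow(Rational(-11331739, 434), -1)) = Mul(-19907, Rational(-434, 11331739)) = Rational(8639638, 11331739)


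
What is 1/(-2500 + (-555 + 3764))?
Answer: 1/709 ≈ 0.0014104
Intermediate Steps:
1/(-2500 + (-555 + 3764)) = 1/(-2500 + 3209) = 1/709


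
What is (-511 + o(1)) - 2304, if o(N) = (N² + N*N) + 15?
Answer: -2798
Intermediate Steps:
o(N) = 15 + 2*N² (o(N) = (N² + N²) + 15 = 2*N² + 15 = 15 + 2*N²)
(-511 + o(1)) - 2304 = (-511 + (15 + 2*1²)) - 2304 = (-511 + (15 + 2*1)) - 2304 = (-511 + (15 + 2)) - 2304 = (-511 + 17) - 2304 = -494 - 2304 = -2798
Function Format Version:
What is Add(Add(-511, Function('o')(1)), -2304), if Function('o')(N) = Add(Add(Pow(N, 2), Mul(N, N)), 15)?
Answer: -2798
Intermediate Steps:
Function('o')(N) = Add(15, Mul(2, Pow(N, 2))) (Function('o')(N) = Add(Add(Pow(N, 2), Pow(N, 2)), 15) = Add(Mul(2, Pow(N, 2)), 15) = Add(15, Mul(2, Pow(N, 2))))
Add(Add(-511, Function('o')(1)), -2304) = Add(Add(-511, Add(15, Mul(2, Pow(1, 2)))), -2304) = Add(Add(-511, Add(15, Mul(2, 1))), -2304) = Add(Add(-511, Add(15, 2)), -2304) = Add(Add(-511, 17), -2304) = Add(-494, -2304) = -2798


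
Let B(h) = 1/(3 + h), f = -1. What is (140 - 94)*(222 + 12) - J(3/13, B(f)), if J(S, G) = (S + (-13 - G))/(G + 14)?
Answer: 4058373/377 ≈ 10765.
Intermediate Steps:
J(S, G) = (-13 + S - G)/(14 + G)
(140 - 94)*(222 + 12) - J(3/13, B(f)) = (140 - 94)*(222 + 12) - (-13 + 3/13 - 1/(3 - 1))/(14 + 1/(3 - 1)) = 46*234 - (-13 + 3*(1/13) - 1/2)/(14 + 1/2) = 10764 - (-13 + 3/13 - 1*½)/(14 + ½) = 10764 - (-13 + 3/13 - ½)/29/2 = 10764 - 2*(-345)/(29*26) = 10764 - 1*(-345/377) = 10764 + 345/377 = 4058373/377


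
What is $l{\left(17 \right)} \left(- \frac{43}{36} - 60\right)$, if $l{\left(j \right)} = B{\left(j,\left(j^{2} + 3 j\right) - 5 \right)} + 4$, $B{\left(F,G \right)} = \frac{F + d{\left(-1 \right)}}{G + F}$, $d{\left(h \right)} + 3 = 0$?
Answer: $- \frac{174037}{704} \approx -247.21$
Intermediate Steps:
$d{\left(h \right)} = -3$ ($d{\left(h \right)} = -3 + 0 = -3$)
$B{\left(F,G \right)} = \frac{-3 + F}{F + G}$ ($B{\left(F,G \right)} = \frac{F - 3}{G + F} = \frac{-3 + F}{F + G}$)
$l{\left(j \right)} = 4 + \frac{-3 + j}{-5 + j^{2} + 4 j}$ ($l{\left(j \right)} = \frac{-3 + j}{j - \left(5 - j^{2} - 3 j\right)} + 4 = \frac{-3 + j}{j + \left(-5 + j^{2} + 3 j\right)} + 4 = \frac{-3 + j}{-5 + j^{2} + 4 j} + 4 = 4 + \frac{-3 + j}{-5 + j^{2} + 4 j}$)
$l{\left(17 \right)} \left(- \frac{43}{36} - 60\right) = \frac{-23 + 4 \cdot 17^{2} + 17 \cdot 17}{-5 + 17^{2} + 4 \cdot 17} \left(- \frac{43}{36} - 60\right) = \frac{-23 + 4 \cdot 289 + 289}{-5 + 289 + 68} \left(\left(-43\right) \frac{1}{36} - 60\right) = \frac{-23 + 1156 + 289}{352} \left(- \frac{43}{36} - 60\right) = \frac{1}{352} \cdot 1422 \left(- \frac{2203}{36}\right) = \frac{711}{176} \left(- \frac{2203}{36}\right) = - \frac{174037}{704}$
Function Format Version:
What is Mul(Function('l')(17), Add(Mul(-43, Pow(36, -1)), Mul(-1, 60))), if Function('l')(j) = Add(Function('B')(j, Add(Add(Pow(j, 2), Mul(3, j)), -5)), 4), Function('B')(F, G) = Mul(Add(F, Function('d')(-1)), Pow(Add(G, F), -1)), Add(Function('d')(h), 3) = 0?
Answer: Rational(-174037, 704) ≈ -247.21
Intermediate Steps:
Function('d')(h) = -3 (Function('d')(h) = Add(-3, 0) = -3)
Function('B')(F, G) = Mul(Pow(Add(F, G), -1), Add(-3, F)) (Function('B')(F, G) = Mul(Add(F, -3), Pow(Add(G, F), -1)) = Mul(Add(-3, F), Pow(Add(F, G), -1)) = Mul(Pow(Add(F, G), -1), Add(-3, F)))
Function('l')(j) = Add(4, Mul(Pow(Add(-5, Pow(j, 2), Mul(4, j)), -1), Add(-3, j))) (Function('l')(j) = Add(Mul(Pow(Add(j, Add(Add(Pow(j, 2), Mul(3, j)), -5)), -1), Add(-3, j)), 4) = Add(Mul(Pow(Add(j, Add(-5, Pow(j, 2), Mul(3, j))), -1), Add(-3, j)), 4) = Add(Mul(Pow(Add(-5, Pow(j, 2), Mul(4, j)), -1), Add(-3, j)), 4) = Add(4, Mul(Pow(Add(-5, Pow(j, 2), Mul(4, j)), -1), Add(-3, j))))
Mul(Function('l')(17), Add(Mul(-43, Pow(36, -1)), Mul(-1, 60))) = Mul(Mul(Pow(Add(-5, Pow(17, 2), Mul(4, 17)), -1), Add(-23, Mul(4, Pow(17, 2)), Mul(17, 17))), Add(Mul(-43, Pow(36, -1)), Mul(-1, 60))) = Mul(Mul(Pow(Add(-5, 289, 68), -1), Add(-23, Mul(4, 289), 289)), Add(Mul(-43, Rational(1, 36)), -60)) = Mul(Mul(Pow(352, -1), Add(-23, 1156, 289)), Add(Rational(-43, 36), -60)) = Mul(Mul(Rational(1, 352), 1422), Rational(-2203, 36)) = Mul(Rational(711, 176), Rational(-2203, 36)) = Rational(-174037, 704)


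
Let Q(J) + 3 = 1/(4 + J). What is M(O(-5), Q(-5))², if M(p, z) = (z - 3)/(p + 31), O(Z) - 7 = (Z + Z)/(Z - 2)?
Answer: 2401/76176 ≈ 0.031519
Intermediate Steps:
Q(J) = -3 + 1/(4 + J)
O(Z) = 7 + 2*Z/(-2 + Z) (O(Z) = 7 + (Z + Z)/(Z - 2) = 7 + (2*Z)/(-2 + Z) = 7 + 2*Z/(-2 + Z))
M(p, z) = (-3 + z)/(31 + p)
M(O(-5), Q(-5))² = ((-3 + (-11 - 3*(-5))/(4 - 5))/(31 + (-14 + 9*(-5))/(-2 - 5)))² = ((-3 + (-11 + 15)/(-1))/(31 + (-14 - 45)/(-7)))² = ((-3 - 1*4)/(31 - ⅐*(-59)))² = ((-3 - 4)/(31 + 59/7))² = (-7/(276/7))² = ((7/276)*(-7))² = (-49/276)² = 2401/76176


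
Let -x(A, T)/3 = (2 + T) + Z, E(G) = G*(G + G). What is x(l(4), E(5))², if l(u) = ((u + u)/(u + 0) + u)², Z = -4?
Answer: 20736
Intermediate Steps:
l(u) = (2 + u)² (l(u) = ((2*u)/u + u)² = (2 + u)²)
E(G) = 2*G² (E(G) = G*(2*G) = 2*G²)
x(A, T) = 6 - 3*T (x(A, T) = -3*((2 + T) - 4) = -3*(-2 + T) = 6 - 3*T)
x(l(4), E(5))² = (6 - 6*5²)² = (6 - 6*25)² = (6 - 3*50)² = (6 - 150)² = (-144)² = 20736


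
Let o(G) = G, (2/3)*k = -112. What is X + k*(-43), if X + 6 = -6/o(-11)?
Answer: 79404/11 ≈ 7218.5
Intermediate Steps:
k = -168 (k = (3/2)*(-112) = -168)
X = -60/11 (X = -6 - 6/(-11) = -6 - 6*(-1/11) = -6 + 6/11 = -60/11 ≈ -5.4545)
X + k*(-43) = -60/11 - 168*(-43) = -60/11 + 7224 = 79404/11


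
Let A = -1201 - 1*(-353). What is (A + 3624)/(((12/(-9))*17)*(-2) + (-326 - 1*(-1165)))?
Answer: 8328/2653 ≈ 3.1391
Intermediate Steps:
A = -848 (A = -1201 + 353 = -848)
(A + 3624)/(((12/(-9))*17)*(-2) + (-326 - 1*(-1165))) = (-848 + 3624)/(((12/(-9))*17)*(-2) + (-326 - 1*(-1165))) = 2776/(((12*(-⅑))*17)*(-2) + (-326 + 1165)) = 2776/(-4/3*17*(-2) + 839) = 2776/(-68/3*(-2) + 839) = 2776/(136/3 + 839) = 2776/(2653/3) = 2776*(3/2653) = 8328/2653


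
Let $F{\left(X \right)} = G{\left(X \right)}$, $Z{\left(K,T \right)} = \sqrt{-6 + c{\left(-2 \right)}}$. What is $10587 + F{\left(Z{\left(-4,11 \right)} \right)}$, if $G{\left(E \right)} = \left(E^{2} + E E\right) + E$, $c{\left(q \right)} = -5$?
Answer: $10565 + i \sqrt{11} \approx 10565.0 + 3.3166 i$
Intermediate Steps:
$G{\left(E \right)} = E + 2 E^{2}$ ($G{\left(E \right)} = \left(E^{2} + E^{2}\right) + E = 2 E^{2} + E = E + 2 E^{2}$)
$Z{\left(K,T \right)} = i \sqrt{11}$ ($Z{\left(K,T \right)} = \sqrt{-6 - 5} = \sqrt{-11} = i \sqrt{11}$)
$F{\left(X \right)} = X \left(1 + 2 X\right)$
$10587 + F{\left(Z{\left(-4,11 \right)} \right)} = 10587 + i \sqrt{11} \left(1 + 2 i \sqrt{11}\right)$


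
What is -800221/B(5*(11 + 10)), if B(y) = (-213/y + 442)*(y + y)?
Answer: -800221/92394 ≈ -8.6610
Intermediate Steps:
B(y) = 2*y*(442 - 213/y) (B(y) = (442 - 213/y)*(2*y) = 2*y*(442 - 213/y))
-800221/B(5*(11 + 10)) = -800221/(-426 + 884*(5*(11 + 10))) = -800221/(-426 + 884*(5*21)) = -800221/(-426 + 884*105) = -800221/(-426 + 92820) = -800221/92394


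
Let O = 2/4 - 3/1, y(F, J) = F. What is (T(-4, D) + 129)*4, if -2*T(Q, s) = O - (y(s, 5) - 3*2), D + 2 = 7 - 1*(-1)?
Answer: 521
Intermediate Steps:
D = 6 (D = -2 + (7 - 1*(-1)) = -2 + (7 + 1) = -2 + 8 = 6)
O = -5/2 (O = 2*(1/4) - 3*1 = 1/2 - 3 = -5/2 ≈ -2.5000)
T(Q, s) = -7/4 + s/2 (T(Q, s) = -(-5/2 - (s - 3*2))/2 = -(-5/2 - (s - 6))/2 = -(-5/2 - (-6 + s))/2 = -(-5/2 + (6 - s))/2 = -(7/2 - s)/2 = -7/4 + s/2)
(T(-4, D) + 129)*4 = ((-7/4 + (1/2)*6) + 129)*4 = ((-7/4 + 3) + 129)*4 = (5/4 + 129)*4 = (521/4)*4 = 521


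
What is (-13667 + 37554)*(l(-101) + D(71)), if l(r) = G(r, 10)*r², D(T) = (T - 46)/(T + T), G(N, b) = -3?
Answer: -103803371087/142 ≈ -7.3101e+8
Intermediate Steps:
D(T) = (-46 + T)/(2*T) (D(T) = (-46 + T)/((2*T)) = (-46 + T)*(1/(2*T)) = (-46 + T)/(2*T))
l(r) = -3*r²
(-13667 + 37554)*(l(-101) + D(71)) = (-13667 + 37554)*(-3*(-101)² + (½)*(-46 + 71)/71) = 23887*(-3*10201 + (½)*(1/71)*25) = 23887*(-30603 + 25/142) = 23887*(-4345601/142) = -103803371087/142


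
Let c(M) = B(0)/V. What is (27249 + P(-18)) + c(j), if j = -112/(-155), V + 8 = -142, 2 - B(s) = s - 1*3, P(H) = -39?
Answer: 816299/30 ≈ 27210.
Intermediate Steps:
B(s) = 5 - s (B(s) = 2 - (s - 1*3) = 2 - (s - 3) = 2 - (-3 + s) = 2 + (3 - s) = 5 - s)
V = -150 (V = -8 - 142 = -150)
j = 112/155 (j = -112*(-1/155) = 112/155 ≈ 0.72258)
c(M) = -1/30 (c(M) = (5 - 1*0)/(-150) = (5 + 0)*(-1/150) = 5*(-1/150) = -1/30)
(27249 + P(-18)) + c(j) = (27249 - 39) - 1/30 = 27210 - 1/30 = 816299/30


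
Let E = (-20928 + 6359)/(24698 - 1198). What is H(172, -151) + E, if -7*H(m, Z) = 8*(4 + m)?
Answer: -33189983/164500 ≈ -201.76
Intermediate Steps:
H(m, Z) = -32/7 - 8*m/7 (H(m, Z) = -8*(4 + m)/7 = -(32 + 8*m)/7 = -32/7 - 8*m/7)
E = -14569/23500 ≈ -0.61996
H(172, -151) + E = (-32/7 - 8/7*172) - 14569/23500 = (-32/7 - 1376/7) - 14569/23500 = -1408/7 - 14569/23500 = -33189983/164500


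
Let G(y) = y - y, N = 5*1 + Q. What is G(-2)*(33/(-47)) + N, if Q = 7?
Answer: 12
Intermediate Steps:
N = 12 (N = 5*1 + 7 = 5 + 7 = 12)
G(y) = 0
G(-2)*(33/(-47)) + N = 0*(33/(-47)) + 12 = 0*(33*(-1/47)) + 12 = 0*(-33/47) + 12 = 0 + 12 = 12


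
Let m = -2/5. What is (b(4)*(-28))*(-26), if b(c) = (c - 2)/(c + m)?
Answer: 3640/9 ≈ 404.44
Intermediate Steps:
m = -2/5 (m = -2*1/5 = -2/5 ≈ -0.40000)
b(c) = (-2 + c)/(-2/5 + c) (b(c) = (c - 2)/(c - 2/5) = (-2 + c)/(-2/5 + c))
(b(4)*(-28))*(-26) = ((5*(-2 + 4)/(-2 + 5*4))*(-28))*(-26) = ((5*2/(-2 + 20))*(-28))*(-26) = ((5*2/18)*(-28))*(-26) = ((5*(1/18)*2)*(-28))*(-26) = ((5/9)*(-28))*(-26) = -140/9*(-26) = 3640/9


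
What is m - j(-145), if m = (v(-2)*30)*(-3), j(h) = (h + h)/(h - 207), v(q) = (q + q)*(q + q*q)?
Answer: 126575/176 ≈ 719.18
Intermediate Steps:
v(q) = 2*q*(q + q²) (v(q) = (2*q)*(q + q²) = 2*q*(q + q²))
j(h) = 2*h/(-207 + h) (j(h) = (2*h)/(-207 + h) = 2*h/(-207 + h))
m = 720 (m = ((2*(-2)²*(1 - 2))*30)*(-3) = ((2*4*(-1))*30)*(-3) = -8*30*(-3) = -240*(-3) = 720)
m - j(-145) = 720 - 2*(-145)/(-207 - 145) = 720 - 2*(-145)/(-352) = 720 - 2*(-145)*(-1)/352 = 720 - 1*145/176 = 720 - 145/176 = 126575/176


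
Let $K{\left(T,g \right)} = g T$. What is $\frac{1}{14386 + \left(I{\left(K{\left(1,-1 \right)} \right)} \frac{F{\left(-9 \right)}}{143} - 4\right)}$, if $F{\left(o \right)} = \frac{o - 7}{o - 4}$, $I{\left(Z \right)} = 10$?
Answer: $\frac{1859}{26736298} \approx 6.9531 \cdot 10^{-5}$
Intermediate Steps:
$K{\left(T,g \right)} = T g$
$F{\left(o \right)} = \frac{-7 + o}{-4 + o}$
$\frac{1}{14386 + \left(I{\left(K{\left(1,-1 \right)} \right)} \frac{F{\left(-9 \right)}}{143} - 4\right)} = \frac{1}{14386 - \left(4 - 10 \frac{\frac{1}{-4 - 9} \left(-7 - 9\right)}{143}\right)} = \frac{1}{14386 - \left(4 - 10 \frac{1}{-13} \left(-16\right) \frac{1}{143}\right)} = \frac{1}{14386 - \left(4 - 10 \left(- \frac{1}{13}\right) \left(-16\right) \frac{1}{143}\right)} = \frac{1}{14386 - \left(4 - 10 \cdot \frac{16}{13} \cdot \frac{1}{143}\right)} = \frac{1}{14386 + \left(10 \cdot \frac{16}{1859} - 4\right)} = \frac{1}{14386 + \left(\frac{160}{1859} - 4\right)} = \frac{1}{14386 - \frac{7276}{1859}} = \frac{1}{\frac{26736298}{1859}} = \frac{1859}{26736298}$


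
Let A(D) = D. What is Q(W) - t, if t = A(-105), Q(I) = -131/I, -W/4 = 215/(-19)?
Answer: 87811/860 ≈ 102.11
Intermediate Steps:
W = 860/19 (W = -860/(-19) = -860*(-1)/19 = -4*(-215/19) = 860/19 ≈ 45.263)
t = -105
Q(W) - t = -131/860/19 - 1*(-105) = -131*19/860 + 105 = -2489/860 + 105 = 87811/860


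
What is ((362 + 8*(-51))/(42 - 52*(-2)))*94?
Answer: -2162/73 ≈ -29.616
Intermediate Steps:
((362 + 8*(-51))/(42 - 52*(-2)))*94 = ((362 - 408)/(42 + 104))*94 = -46/146*94 = -46*1/146*94 = -23/73*94 = -2162/73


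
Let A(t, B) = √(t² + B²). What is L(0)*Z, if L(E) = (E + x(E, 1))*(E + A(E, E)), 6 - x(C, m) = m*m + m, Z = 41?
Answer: 0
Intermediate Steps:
A(t, B) = √(B² + t²)
x(C, m) = 6 - m - m² (x(C, m) = 6 - (m*m + m) = 6 - (m² + m) = 6 - (m + m²) = 6 + (-m - m²) = 6 - m - m²)
L(E) = (4 + E)*(E + √2*√(E²)) (L(E) = (E + (6 - 1*1 - 1*1²))*(E + √(E² + E²)) = (E + (6 - 1 - 1*1))*(E + √(2*E²)) = (E + (6 - 1 - 1))*(E + √2*√(E²)) = (E + 4)*(E + √2*√(E²)) = (4 + E)*(E + √2*√(E²)))
L(0)*Z = (0² + 4*0 + 4*√2*√(0²) + 0*√2*√(0²))*41 = (0 + 0 + 4*√2*√0 + 0*√2*√0)*41 = (0 + 0 + 4*√2*0 + 0*√2*0)*41 = (0 + 0 + 0 + 0)*41 = 0*41 = 0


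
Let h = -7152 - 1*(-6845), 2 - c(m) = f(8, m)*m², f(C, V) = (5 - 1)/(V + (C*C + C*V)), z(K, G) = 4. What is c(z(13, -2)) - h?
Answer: 7709/25 ≈ 308.36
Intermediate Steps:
f(C, V) = 4/(V + C² + C*V) (f(C, V) = 4/(V + (C² + C*V)) = 4/(V + C² + C*V))
c(m) = 2 - 4*m²/(64 + 9*m) (c(m) = 2 - 4/(m + 8² + 8*m)*m² = 2 - 4/(m + 64 + 8*m)*m² = 2 - 4/(64 + 9*m)*m² = 2 - 4*m²/(64 + 9*m))
h = -307 (h = -7152 + 6845 = -307)
c(z(13, -2)) - h = 2*(64 - 2*4² + 9*4)/(64 + 9*4) - 1*(-307) = 2*(64 - 2*16 + 36)/(64 + 36) + 307 = 2*(64 - 32 + 36)/100 + 307 = 2*(1/100)*68 + 307 = 34/25 + 307 = 7709/25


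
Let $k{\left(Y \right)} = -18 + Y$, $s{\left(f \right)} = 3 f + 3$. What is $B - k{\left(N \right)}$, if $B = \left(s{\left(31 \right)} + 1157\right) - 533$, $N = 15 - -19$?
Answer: $704$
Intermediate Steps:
$N = 34$ ($N = 15 + 19 = 34$)
$s{\left(f \right)} = 3 + 3 f$
$B = 720$ ($B = \left(\left(3 + 3 \cdot 31\right) + 1157\right) - 533 = \left(\left(3 + 93\right) + 1157\right) - 533 = \left(96 + 1157\right) - 533 = 1253 - 533 = 720$)
$B - k{\left(N \right)} = 720 - \left(-18 + 34\right) = 720 - 16 = 704$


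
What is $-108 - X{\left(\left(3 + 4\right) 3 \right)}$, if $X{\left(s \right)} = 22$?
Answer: $-130$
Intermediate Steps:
$-108 - X{\left(\left(3 + 4\right) 3 \right)} = -108 - 22 = -130$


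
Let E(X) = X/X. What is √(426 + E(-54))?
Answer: √427 ≈ 20.664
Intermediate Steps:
E(X) = 1
√(426 + E(-54)) = √(426 + 1) = √427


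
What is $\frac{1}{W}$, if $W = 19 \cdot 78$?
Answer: $\frac{1}{1482} \approx 0.00067476$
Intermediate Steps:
$W = 1482$
$\frac{1}{W} = \frac{1}{1482}$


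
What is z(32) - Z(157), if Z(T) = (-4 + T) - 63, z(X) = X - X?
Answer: -90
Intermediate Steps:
z(X) = 0
Z(T) = -67 + T
z(32) - Z(157) = 0 - (-67 + 157) = 0 - 1*90 = 0 - 90 = -90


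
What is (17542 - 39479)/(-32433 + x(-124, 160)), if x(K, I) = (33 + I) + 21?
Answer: 21937/32219 ≈ 0.68087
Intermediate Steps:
x(K, I) = 54 + I
(17542 - 39479)/(-32433 + x(-124, 160)) = (17542 - 39479)/(-32433 + (54 + 160)) = -21937/(-32433 + 214) = -21937/(-32219) = -21937*(-1/32219) = 21937/32219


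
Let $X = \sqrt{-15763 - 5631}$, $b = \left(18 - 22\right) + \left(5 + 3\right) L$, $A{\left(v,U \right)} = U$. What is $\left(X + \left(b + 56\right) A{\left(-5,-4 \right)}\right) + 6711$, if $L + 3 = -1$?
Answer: $6631 + i \sqrt{21394} \approx 6631.0 + 146.27 i$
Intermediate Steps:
$L = -4$ ($L = -3 - 1 = -4$)
$b = -36$ ($b = \left(18 - 22\right) + \left(5 + 3\right) \left(-4\right) = -4 + 8 \left(-4\right) = -4 - 32 = -36$)
$X = i \sqrt{21394}$ ($X = \sqrt{-21394} = i \sqrt{21394} \approx 146.27 i$)
$\left(X + \left(b + 56\right) A{\left(-5,-4 \right)}\right) + 6711 = \left(i \sqrt{21394} + \left(-36 + 56\right) \left(-4\right)\right) + 6711 = \left(i \sqrt{21394} + 20 \left(-4\right)\right) + 6711 = \left(i \sqrt{21394} - 80\right) + 6711 = \left(-80 + i \sqrt{21394}\right) + 6711 = 6631 + i \sqrt{21394}$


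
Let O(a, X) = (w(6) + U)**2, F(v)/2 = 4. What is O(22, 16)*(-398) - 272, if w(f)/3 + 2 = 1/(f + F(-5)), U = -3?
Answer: -3037327/98 ≈ -30993.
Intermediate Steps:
F(v) = 8 (F(v) = 2*4 = 8)
w(f) = -6 + 3/(8 + f) (w(f) = -6 + 3/(f + 8) = -6 + 3/(8 + f))
O(a, X) = 15129/196 (O(a, X) = (3*(-15 - 2*6)/(8 + 6) - 3)**2 = (3*(-15 - 12)/14 - 3)**2 = (3*(1/14)*(-27) - 3)**2 = (-81/14 - 3)**2 = (-123/14)**2 = 15129/196)
O(22, 16)*(-398) - 272 = (15129/196)*(-398) - 272 = -3010671/98 - 272 = -3037327/98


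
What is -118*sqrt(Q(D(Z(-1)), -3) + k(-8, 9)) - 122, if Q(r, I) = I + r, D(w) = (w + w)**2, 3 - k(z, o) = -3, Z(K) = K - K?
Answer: -122 - 118*sqrt(3) ≈ -326.38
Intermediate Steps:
Z(K) = 0
k(z, o) = 6 (k(z, o) = 3 - 1*(-3) = 3 + 3 = 6)
D(w) = 4*w**2 (D(w) = (2*w)**2 = 4*w**2)
-118*sqrt(Q(D(Z(-1)), -3) + k(-8, 9)) - 122 = -118*sqrt((-3 + 4*0**2) + 6) - 122 = -118*sqrt((-3 + 4*0) + 6) - 122 = -118*sqrt((-3 + 0) + 6) - 122 = -118*sqrt(-3 + 6) - 122 = -118*sqrt(3) - 122 = -122 - 118*sqrt(3)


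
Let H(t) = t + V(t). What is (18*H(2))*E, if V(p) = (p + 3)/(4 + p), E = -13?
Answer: -663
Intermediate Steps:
V(p) = (3 + p)/(4 + p)
H(t) = t + (3 + t)/(4 + t)
(18*H(2))*E = (18*((3 + 2 + 2*(4 + 2))/(4 + 2)))*(-13) = (18*((3 + 2 + 2*6)/6))*(-13) = (18*((3 + 2 + 12)/6))*(-13) = (18*((⅙)*17))*(-13) = (18*(17/6))*(-13) = 51*(-13) = -663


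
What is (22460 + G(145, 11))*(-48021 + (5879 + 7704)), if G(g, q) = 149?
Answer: -778608742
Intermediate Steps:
(22460 + G(145, 11))*(-48021 + (5879 + 7704)) = (22460 + 149)*(-48021 + (5879 + 7704)) = 22609*(-48021 + 13583) = 22609*(-34438) = -778608742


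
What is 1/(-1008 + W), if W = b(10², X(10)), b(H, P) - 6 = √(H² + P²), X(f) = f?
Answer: -501/496952 - 5*√101/496952 ≈ -0.0011093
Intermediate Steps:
b(H, P) = 6 + √(H² + P²)
W = 6 + 10*√101 (W = 6 + √((10²)² + 10²) = 6 + √(100² + 100) = 6 + √(10000 + 100) = 6 + √10100 = 6 + 10*√101 ≈ 106.50)
1/(-1008 + W) = 1/(-1008 + (6 + 10*√101)) = 1/(-1002 + 10*√101)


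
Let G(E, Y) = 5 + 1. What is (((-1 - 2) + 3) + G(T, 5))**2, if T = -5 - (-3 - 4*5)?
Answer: 36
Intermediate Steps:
T = 18 (T = -5 - (-3 - 20) = -5 - 1*(-23) = -5 + 23 = 18)
G(E, Y) = 6
(((-1 - 2) + 3) + G(T, 5))**2 = (((-1 - 2) + 3) + 6)**2 = ((-3 + 3) + 6)**2 = (0 + 6)**2 = 6**2 = 36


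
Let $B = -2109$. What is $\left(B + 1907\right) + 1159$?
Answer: $957$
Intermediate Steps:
$\left(B + 1907\right) + 1159 = \left(-2109 + 1907\right) + 1159 = -202 + 1159 = 957$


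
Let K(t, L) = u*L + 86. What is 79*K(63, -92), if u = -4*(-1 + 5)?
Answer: 123082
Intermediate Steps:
u = -16 (u = -4*4 = -16)
K(t, L) = 86 - 16*L (K(t, L) = -16*L + 86 = 86 - 16*L)
79*K(63, -92) = 79*(86 - 16*(-92)) = 79*(86 + 1472) = 79*1558 = 123082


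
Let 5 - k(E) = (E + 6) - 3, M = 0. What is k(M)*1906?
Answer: 3812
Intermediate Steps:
k(E) = 2 - E (k(E) = 5 - ((E + 6) - 3) = 5 - ((6 + E) - 3) = 5 - (3 + E) = 5 + (-3 - E) = 2 - E)
k(M)*1906 = (2 - 1*0)*1906 = (2 + 0)*1906 = 2*1906 = 3812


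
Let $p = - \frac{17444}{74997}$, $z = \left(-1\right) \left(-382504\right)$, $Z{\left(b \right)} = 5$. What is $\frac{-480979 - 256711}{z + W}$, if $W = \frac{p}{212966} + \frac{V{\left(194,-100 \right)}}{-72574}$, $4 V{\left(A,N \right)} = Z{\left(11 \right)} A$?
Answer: $- \frac{855084672712548294120}{443375001414025103101} \approx -1.9286$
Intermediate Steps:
$z = 382504$
$V{\left(A,N \right)} = \frac{5 A}{4}$
$p = - \frac{17444}{74997}$ ($p = \left(-17444\right) \frac{1}{74997} = - \frac{17444}{74997} \approx -0.2326$)
$W = - \frac{3874430173091}{1159138218916548}$ ($W = - \frac{17444}{74997 \cdot 212966} + \frac{\frac{5}{4} \cdot 194}{-72574} = \left(- \frac{17444}{74997}\right) \frac{1}{212966} + \frac{485}{2} \left(- \frac{1}{72574}\right) = - \frac{8722}{7985905551} - \frac{485}{145148} = - \frac{3874430173091}{1159138218916548} \approx -0.0033425$)
$\frac{-480979 - 256711}{z + W} = \frac{-480979 - 256711}{382504 - \frac{3874430173091}{1159138218916548}} = - \frac{737690}{\frac{443375001414025103101}{1159138218916548}} = \left(-737690\right) \frac{1159138218916548}{443375001414025103101} = - \frac{855084672712548294120}{443375001414025103101}$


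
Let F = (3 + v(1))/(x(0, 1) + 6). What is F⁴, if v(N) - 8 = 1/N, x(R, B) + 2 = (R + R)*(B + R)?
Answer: 81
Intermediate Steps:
x(R, B) = -2 + 2*R*(B + R) (x(R, B) = -2 + (R + R)*(B + R) = -2 + (2*R)*(B + R) = -2 + 2*R*(B + R))
v(N) = 8 + 1/N
F = 3 (F = (3 + (8 + 1/1))/((-2 + 2*0² + 2*1*0) + 6) = (3 + (8 + 1))/((-2 + 2*0 + 0) + 6) = (3 + 9)/((-2 + 0 + 0) + 6) = 12/(-2 + 6) = 12/4 = 12*(¼) = 3)
F⁴ = 3⁴ = 81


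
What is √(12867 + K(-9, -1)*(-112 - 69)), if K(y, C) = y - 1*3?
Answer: 3*√1671 ≈ 122.63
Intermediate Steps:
K(y, C) = -3 + y (K(y, C) = y - 3 = -3 + y)
√(12867 + K(-9, -1)*(-112 - 69)) = √(12867 + (-3 - 9)*(-112 - 69)) = √(12867 - 12*(-181)) = √(12867 + 2172) = √15039 = 3*√1671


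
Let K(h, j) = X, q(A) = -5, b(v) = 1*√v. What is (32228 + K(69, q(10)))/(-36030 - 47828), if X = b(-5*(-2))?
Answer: -16114/41929 - √10/83858 ≈ -0.38435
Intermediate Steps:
b(v) = √v
X = √10 (X = √(-5*(-2)) = √10 ≈ 3.1623)
K(h, j) = √10
(32228 + K(69, q(10)))/(-36030 - 47828) = (32228 + √10)/(-36030 - 47828) = (32228 + √10)/(-83858) = (32228 + √10)*(-1/83858) = -16114/41929 - √10/83858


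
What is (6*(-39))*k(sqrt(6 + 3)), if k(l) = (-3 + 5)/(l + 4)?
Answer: -468/7 ≈ -66.857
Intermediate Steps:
k(l) = 2/(4 + l)
(6*(-39))*k(sqrt(6 + 3)) = (6*(-39))*(2/(4 + sqrt(6 + 3))) = -468/(4 + sqrt(9)) = -468/(4 + 3) = -468/7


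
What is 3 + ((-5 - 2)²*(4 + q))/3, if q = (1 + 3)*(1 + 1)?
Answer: 199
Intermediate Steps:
q = 8 (q = 4*2 = 8)
3 + ((-5 - 2)²*(4 + q))/3 = 3 + ((-5 - 2)²*(4 + 8))/3 = 3 + ((-7)²*12)*(⅓) = 3 + (49*12)*(⅓) = 3 + 588*(⅓) = 3 + 196 = 199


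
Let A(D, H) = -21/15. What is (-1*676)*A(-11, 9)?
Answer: 4732/5 ≈ 946.40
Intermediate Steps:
A(D, H) = -7/5 (A(D, H) = -21*1/15 = -7/5)
(-1*676)*A(-11, 9) = -1*676*(-7/5) = -676*(-7/5) = 4732/5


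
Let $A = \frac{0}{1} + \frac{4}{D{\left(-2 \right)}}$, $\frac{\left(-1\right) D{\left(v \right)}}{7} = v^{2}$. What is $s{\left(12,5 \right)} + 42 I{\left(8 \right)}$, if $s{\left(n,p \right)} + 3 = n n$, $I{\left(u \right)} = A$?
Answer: $135$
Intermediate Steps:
$D{\left(v \right)} = - 7 v^{2}$
$A = - \frac{1}{7}$ ($A = \frac{0}{1} + \frac{4}{\left(-7\right) \left(-2\right)^{2}} = 0 \cdot 1 + \frac{4}{\left(-7\right) 4} = 0 + \frac{4}{-28} = 0 + 4 \left(- \frac{1}{28}\right) = 0 - \frac{1}{7} = - \frac{1}{7} \approx -0.14286$)
$I{\left(u \right)} = - \frac{1}{7}$
$s{\left(n,p \right)} = -3 + n^{2}$ ($s{\left(n,p \right)} = -3 + n n = -3 + n^{2}$)
$s{\left(12,5 \right)} + 42 I{\left(8 \right)} = \left(-3 + 12^{2}\right) + 42 \left(- \frac{1}{7}\right) = \left(-3 + 144\right) - 6 = 141 - 6 = 135$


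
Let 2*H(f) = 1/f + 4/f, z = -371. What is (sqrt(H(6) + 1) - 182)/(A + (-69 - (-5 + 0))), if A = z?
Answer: 182/435 - sqrt(51)/2610 ≈ 0.41565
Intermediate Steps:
A = -371
H(f) = 5/(2*f) (H(f) = (1/f + 4/f)/2 = (5/f)/2 = 5/(2*f))
(sqrt(H(6) + 1) - 182)/(A + (-69 - (-5 + 0))) = (sqrt((5/2)/6 + 1) - 182)/(-371 + (-69 - (-5 + 0))) = (sqrt((5/2)*(1/6) + 1) - 182)/(-371 + (-69 - 1*(-5))) = (sqrt(5/12 + 1) - 182)/(-371 + (-69 + 5)) = (sqrt(17/12) - 182)/(-371 - 64) = (sqrt(51)/6 - 182)/(-435) = (-182 + sqrt(51)/6)*(-1/435) = 182/435 - sqrt(51)/2610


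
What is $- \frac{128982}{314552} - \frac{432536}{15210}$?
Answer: $- \frac{379167253}{13143780} \approx -28.848$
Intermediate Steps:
$- \frac{128982}{314552} - \frac{432536}{15210} = \left(-128982\right) \frac{1}{314552} - \frac{16636}{585} = - \frac{9213}{22468} - \frac{16636}{585} = - \frac{379167253}{13143780}$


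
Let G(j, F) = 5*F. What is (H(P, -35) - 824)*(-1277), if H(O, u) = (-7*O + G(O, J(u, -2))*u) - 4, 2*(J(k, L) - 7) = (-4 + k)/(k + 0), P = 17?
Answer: 5796303/2 ≈ 2.8982e+6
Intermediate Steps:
J(k, L) = 7 + (-4 + k)/(2*k) (J(k, L) = 7 + ((-4 + k)/(k + 0))/2 = 7 + ((-4 + k)/k)/2 = 7 + (-4 + k)/(2*k))
H(O, u) = -4 - 7*O + u*(75/2 - 10/u) (H(O, u) = (-7*O + (5*(15/2 - 2/u))*u) - 4 = (-7*O + (75/2 - 10/u)*u) - 4 = (-7*O + u*(75/2 - 10/u)) - 4 = -4 - 7*O + u*(75/2 - 10/u))
(H(P, -35) - 824)*(-1277) = ((-14 - 7*17 + (75/2)*(-35)) - 824)*(-1277) = ((-14 - 119 - 2625/2) - 824)*(-1277) = (-2891/2 - 824)*(-1277) = -4539/2*(-1277) = 5796303/2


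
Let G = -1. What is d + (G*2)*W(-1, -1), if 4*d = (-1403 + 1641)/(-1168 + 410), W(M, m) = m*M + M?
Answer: -119/1516 ≈ -0.078496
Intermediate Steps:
W(M, m) = M + M*m (W(M, m) = M*m + M = M + M*m)
d = -119/1516 (d = ((-1403 + 1641)/(-1168 + 410))/4 = (238/(-758))/4 = (238*(-1/758))/4 = (¼)*(-119/379) = -119/1516 ≈ -0.078496)
d + (G*2)*W(-1, -1) = -119/1516 + (-1*2)*(-(1 - 1)) = -119/1516 - (-2)*0 = -119/1516 - 2*0 = -119/1516 + 0 = -119/1516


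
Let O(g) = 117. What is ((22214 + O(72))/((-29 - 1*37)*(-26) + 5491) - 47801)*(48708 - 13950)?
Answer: -11973417626808/7207 ≈ -1.6614e+9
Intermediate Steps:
((22214 + O(72))/((-29 - 1*37)*(-26) + 5491) - 47801)*(48708 - 13950) = ((22214 + 117)/((-29 - 1*37)*(-26) + 5491) - 47801)*(48708 - 13950) = (22331/((-29 - 37)*(-26) + 5491) - 47801)*34758 = (22331/(-66*(-26) + 5491) - 47801)*34758 = (22331/(1716 + 5491) - 47801)*34758 = (22331/7207 - 47801)*34758 = -344479476/7207*34758 = -11973417626808/7207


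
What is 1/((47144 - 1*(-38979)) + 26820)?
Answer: 1/112943 ≈ 8.8540e-6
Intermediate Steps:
1/((47144 - 1*(-38979)) + 26820) = 1/((47144 + 38979) + 26820) = 1/(86123 + 26820) = 1/112943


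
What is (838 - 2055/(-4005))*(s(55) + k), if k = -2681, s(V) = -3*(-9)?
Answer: -594185482/267 ≈ -2.2254e+6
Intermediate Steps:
s(V) = 27
(838 - 2055/(-4005))*(s(55) + k) = (838 - 2055/(-4005))*(27 - 2681) = (838 - 2055*(-1/4005))*(-2654) = (838 + 137/267)*(-2654) = (223883/267)*(-2654) = -594185482/267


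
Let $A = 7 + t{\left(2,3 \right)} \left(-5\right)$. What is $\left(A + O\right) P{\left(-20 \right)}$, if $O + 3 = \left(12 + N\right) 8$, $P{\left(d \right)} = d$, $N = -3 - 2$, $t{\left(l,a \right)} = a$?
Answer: $-900$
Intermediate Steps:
$N = -5$ ($N = -3 - 2 = -5$)
$A = -8$ ($A = 7 + 3 \left(-5\right) = 7 - 15 = -8$)
$O = 53$ ($O = -3 + \left(12 - 5\right) 8 = -3 + 7 \cdot 8 = -3 + 56 = 53$)
$\left(A + O\right) P{\left(-20 \right)} = \left(-8 + 53\right) \left(-20\right) = 45 \left(-20\right) = -900$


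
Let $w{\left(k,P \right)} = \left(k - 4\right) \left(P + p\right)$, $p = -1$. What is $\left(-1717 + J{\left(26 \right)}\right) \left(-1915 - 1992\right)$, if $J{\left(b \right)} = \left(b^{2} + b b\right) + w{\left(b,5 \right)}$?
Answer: $1082239$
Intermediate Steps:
$w{\left(k,P \right)} = \left(-1 + P\right) \left(-4 + k\right)$ ($w{\left(k,P \right)} = \left(k - 4\right) \left(P - 1\right) = \left(-4 + k\right) \left(-1 + P\right) = \left(-1 + P\right) \left(-4 + k\right)$)
$J{\left(b \right)} = -16 + 2 b^{2} + 4 b$ ($J{\left(b \right)} = \left(b^{2} + b b\right) + \left(4 - b - 20 + 5 b\right) = \left(b^{2} + b^{2}\right) + \left(4 - b - 20 + 5 b\right) = 2 b^{2} + \left(-16 + 4 b\right) = -16 + 2 b^{2} + 4 b$)
$\left(-1717 + J{\left(26 \right)}\right) \left(-1915 - 1992\right) = \left(-1717 + \left(-16 + 2 \cdot 26^{2} + 4 \cdot 26\right)\right) \left(-1915 - 1992\right) = \left(-1717 + \left(-16 + 2 \cdot 676 + 104\right)\right) \left(-3907\right) = \left(-1717 + \left(-16 + 1352 + 104\right)\right) \left(-3907\right) = \left(-1717 + 1440\right) \left(-3907\right) = \left(-277\right) \left(-3907\right) = 1082239$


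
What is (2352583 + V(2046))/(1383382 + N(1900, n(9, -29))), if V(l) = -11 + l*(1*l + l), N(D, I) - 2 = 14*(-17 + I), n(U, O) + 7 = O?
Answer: 5362402/691321 ≈ 7.7567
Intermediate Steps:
n(U, O) = -7 + O
N(D, I) = -236 + 14*I (N(D, I) = 2 + 14*(-17 + I) = 2 + (-238 + 14*I) = -236 + 14*I)
V(l) = -11 + 2*l² (V(l) = -11 + l*(l + l) = -11 + l*(2*l) = -11 + 2*l²)
(2352583 + V(2046))/(1383382 + N(1900, n(9, -29))) = (2352583 + (-11 + 2*2046²))/(1383382 + (-236 + 14*(-7 - 29))) = (2352583 + (-11 + 2*4186116))/(1383382 + (-236 + 14*(-36))) = (2352583 + (-11 + 8372232))/(1383382 + (-236 - 504)) = (2352583 + 8372221)/(1383382 - 740) = 10724804/1382642 = 10724804*(1/1382642) = 5362402/691321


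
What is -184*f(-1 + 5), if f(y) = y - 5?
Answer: 184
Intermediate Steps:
f(y) = -5 + y
-184*f(-1 + 5) = -184*(-5 + (-1 + 5)) = -184*(-5 + 4) = -184*(-1) = 184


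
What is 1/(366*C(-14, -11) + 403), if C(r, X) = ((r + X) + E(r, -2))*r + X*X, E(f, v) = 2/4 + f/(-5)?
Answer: 5/779399 ≈ 6.4152e-6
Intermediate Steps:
E(f, v) = 1/2 - f/5 (E(f, v) = 2*(1/4) + f*(-1/5) = 1/2 - f/5)
C(r, X) = X**2 + r*(1/2 + X + 4*r/5) (C(r, X) = ((r + X) + (1/2 - r/5))*r + X*X = ((X + r) + (1/2 - r/5))*r + X**2 = (1/2 + X + 4*r/5)*r + X**2 = r*(1/2 + X + 4*r/5) + X**2 = X**2 + r*(1/2 + X + 4*r/5))
1/(366*C(-14, -11) + 403) = 1/(366*((-11)**2 + (1/2)*(-14) + (4/5)*(-14)**2 - 11*(-14)) + 403) = 1/(366*(121 - 7 + (4/5)*196 + 154) + 403) = 1/(366*(121 - 7 + 784/5 + 154) + 403) = 1/(366*(2124/5) + 403) = 1/(777384/5 + 403) = 1/(779399/5) = 5/779399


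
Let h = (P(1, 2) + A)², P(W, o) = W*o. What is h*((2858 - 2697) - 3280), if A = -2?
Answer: 0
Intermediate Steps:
h = 0 (h = (1*2 - 2)² = (2 - 2)² = 0² = 0)
h*((2858 - 2697) - 3280) = 0*((2858 - 2697) - 3280) = 0*(161 - 3280) = 0*(-3119) = 0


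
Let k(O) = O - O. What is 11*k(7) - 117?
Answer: -117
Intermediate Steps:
k(O) = 0
11*k(7) - 117 = 11*0 - 117 = 0 - 117 = -117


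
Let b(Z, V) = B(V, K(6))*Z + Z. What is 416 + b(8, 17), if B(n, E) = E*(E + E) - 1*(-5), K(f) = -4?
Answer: 720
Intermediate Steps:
B(n, E) = 5 + 2*E**2 (B(n, E) = E*(2*E) + 5 = 2*E**2 + 5 = 5 + 2*E**2)
b(Z, V) = 38*Z (b(Z, V) = (5 + 2*(-4)**2)*Z + Z = (5 + 2*16)*Z + Z = (5 + 32)*Z + Z = 37*Z + Z = 38*Z)
416 + b(8, 17) = 416 + 38*8 = 416 + 304 = 720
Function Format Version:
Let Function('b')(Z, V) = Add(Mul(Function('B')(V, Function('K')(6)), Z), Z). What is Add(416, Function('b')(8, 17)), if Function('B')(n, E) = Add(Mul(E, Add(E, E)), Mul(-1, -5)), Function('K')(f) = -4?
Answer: 720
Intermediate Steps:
Function('B')(n, E) = Add(5, Mul(2, Pow(E, 2))) (Function('B')(n, E) = Add(Mul(E, Mul(2, E)), 5) = Add(Mul(2, Pow(E, 2)), 5) = Add(5, Mul(2, Pow(E, 2))))
Function('b')(Z, V) = Mul(38, Z) (Function('b')(Z, V) = Add(Mul(Add(5, Mul(2, Pow(-4, 2))), Z), Z) = Add(Mul(Add(5, Mul(2, 16)), Z), Z) = Add(Mul(Add(5, 32), Z), Z) = Add(Mul(37, Z), Z) = Mul(38, Z))
Add(416, Function('b')(8, 17)) = Add(416, Mul(38, 8)) = Add(416, 304) = 720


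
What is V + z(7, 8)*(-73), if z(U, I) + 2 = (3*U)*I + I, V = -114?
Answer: -12816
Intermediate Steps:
z(U, I) = -2 + I + 3*I*U (z(U, I) = -2 + ((3*U)*I + I) = -2 + (3*I*U + I) = -2 + (I + 3*I*U) = -2 + I + 3*I*U)
V + z(7, 8)*(-73) = -114 + (-2 + 8 + 3*8*7)*(-73) = -114 + (-2 + 8 + 168)*(-73) = -114 + 174*(-73) = -114 - 12702 = -12816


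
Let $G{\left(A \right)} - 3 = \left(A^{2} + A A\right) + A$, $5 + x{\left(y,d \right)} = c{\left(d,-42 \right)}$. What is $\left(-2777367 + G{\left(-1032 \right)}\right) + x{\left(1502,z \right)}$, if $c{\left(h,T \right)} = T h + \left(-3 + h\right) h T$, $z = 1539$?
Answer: $-99996959$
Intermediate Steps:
$c{\left(h,T \right)} = T h + T h \left(-3 + h\right)$ ($c{\left(h,T \right)} = T h + h \left(-3 + h\right) T = T h + T h \left(-3 + h\right)$)
$x{\left(y,d \right)} = -5 - 42 d \left(-2 + d\right)$
$G{\left(A \right)} = 3 + A + 2 A^{2}$ ($G{\left(A \right)} = 3 + \left(\left(A^{2} + A A\right) + A\right) = 3 + \left(\left(A^{2} + A^{2}\right) + A\right) = 3 + \left(2 A^{2} + A\right) = 3 + \left(A + 2 A^{2}\right) = 3 + A + 2 A^{2}$)
$\left(-2777367 + G{\left(-1032 \right)}\right) + x{\left(1502,z \right)} = \left(-2777367 + \left(3 - 1032 + 2 \left(-1032\right)^{2}\right)\right) - \left(5 + 64638 \left(-2 + 1539\right)\right) = \left(-2777367 + \left(3 - 1032 + 2 \cdot 1065024\right)\right) - \left(5 + 64638 \cdot 1537\right) = \left(-2777367 + \left(3 - 1032 + 2130048\right)\right) - 99348611 = \left(-2777367 + 2129019\right) - 99348611 = -648348 - 99348611 = -99996959$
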